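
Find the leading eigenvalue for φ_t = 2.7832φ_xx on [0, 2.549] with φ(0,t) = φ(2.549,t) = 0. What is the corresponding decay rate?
Eigenvalues: λₙ = 2.7832n²π²/2.549².
First three modes:
  n=1: λ₁ = 2.7832π²/2.549² ≈ 4.228
  n=2: λ₂ = 11.1328π²/2.549² ≈ 16.911 (4× faster decay)
  n=3: λ₃ = 25.0488π²/2.549² ≈ 38.049 (9× faster decay)
As t → ∞, higher modes decay exponentially faster. The n=1 mode dominates: φ ~ c₁ sin(πx/2.549) e^{-λ₁t}.
Decay rate: λ₁ = 2.7832π²/2.549² ≈ 4.228.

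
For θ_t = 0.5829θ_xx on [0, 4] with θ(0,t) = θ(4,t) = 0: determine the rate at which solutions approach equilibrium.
Eigenvalues: λₙ = 0.5829n²π²/4².
First three modes:
  n=1: λ₁ = 0.5829π²/4² ≈ 0.36
  n=2: λ₂ = 2.3316π²/4² ≈ 1.438 (4× faster decay)
  n=3: λ₃ = 5.2461π²/4² ≈ 3.236 (9× faster decay)
As t → ∞, higher modes decay exponentially faster. The n=1 mode dominates: θ ~ c₁ sin(πx/4) e^{-λ₁t}.
Decay rate: λ₁ = 0.5829π²/4² ≈ 0.36.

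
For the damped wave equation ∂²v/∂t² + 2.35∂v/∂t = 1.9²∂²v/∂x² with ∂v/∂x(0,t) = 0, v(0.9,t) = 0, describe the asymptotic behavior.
v → 0. Damping (γ=2.35) dissipates energy; oscillations decay exponentially.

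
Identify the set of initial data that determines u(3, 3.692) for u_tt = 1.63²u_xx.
Domain of dependence: [-3.01796, 9.01796]. Signals travel at speed 1.63, so data within |x - 3| ≤ 1.63·3.692 = 6.01796 can reach the point.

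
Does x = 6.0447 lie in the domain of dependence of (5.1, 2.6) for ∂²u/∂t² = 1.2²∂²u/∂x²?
Yes. The domain of dependence is [1.98, 8.22], and 6.0447 ∈ [1.98, 8.22].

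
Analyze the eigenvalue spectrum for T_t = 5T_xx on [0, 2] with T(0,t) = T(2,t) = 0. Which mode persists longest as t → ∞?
Eigenvalues: λₙ = 5n²π²/2².
First three modes:
  n=1: λ₁ = 5π²/2² ≈ 12.337
  n=2: λ₂ = 20π²/2² ≈ 49.348 (4× faster decay)
  n=3: λ₃ = 45π²/2² ≈ 111.033 (9× faster decay)
As t → ∞, higher modes decay exponentially faster. The n=1 mode dominates: T ~ c₁ sin(πx/2) e^{-λ₁t}.
Decay rate: λ₁ = 5π²/2² ≈ 12.337.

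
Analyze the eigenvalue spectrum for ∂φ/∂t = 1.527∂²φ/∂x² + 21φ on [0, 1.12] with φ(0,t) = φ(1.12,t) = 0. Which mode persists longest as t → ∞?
Eigenvalues: λₙ = 1.527n²π²/1.12² - 21.
First three modes:
  n=1: λ₁ = 1.527π²/1.12² - 21 ≈ -8.986
  n=2: λ₂ = 6.108π²/1.12² - 21 ≈ 27.058
  n=3: λ₃ = 13.743π²/1.12² - 21 ≈ 87.13
Since 1.527π²/1.12² ≈ 12.014 < 21, λ₁ < 0.
The n=1 mode grows fastest (−λₙ is largest for n=1) → dominates.
Asymptotic: φ ~ c₁ sin(πx/1.12) e^{8.986t} (exponential growth at rate −λ₁ ≈ 8.986).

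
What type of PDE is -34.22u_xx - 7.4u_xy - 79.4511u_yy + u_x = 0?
With A = -34.22, B = -7.4, C = -79.4511, the discriminant is -10820.506568. This is an elliptic PDE.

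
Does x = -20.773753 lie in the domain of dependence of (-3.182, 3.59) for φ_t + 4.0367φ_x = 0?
No. Only data at x = -17.673753 affects (-3.182, 3.59). Advection has one-way propagation along characteristics.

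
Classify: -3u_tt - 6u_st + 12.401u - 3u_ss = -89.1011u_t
Rewriting in standard form: -3u_ss - 6u_st - 3u_tt + 89.1011u_t + 12.401u = 0. Parabolic (discriminant = 0).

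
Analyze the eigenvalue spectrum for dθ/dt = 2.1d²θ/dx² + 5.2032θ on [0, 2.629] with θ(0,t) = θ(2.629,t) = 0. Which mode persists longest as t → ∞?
Eigenvalues: λₙ = 2.1n²π²/2.629² - 5.2032.
First three modes:
  n=1: λ₁ = 2.1π²/2.629² - 5.2032 ≈ -2.204
  n=2: λ₂ = 8.4π²/2.629² - 5.2032 ≈ 6.792
  n=3: λ₃ = 18.9π²/2.629² - 5.2032 ≈ 21.785
Since 2.1π²/2.629² ≈ 2.999 < 5.2032, λ₁ < 0.
The n=1 mode grows fastest (−λₙ is largest for n=1) → dominates.
Asymptotic: θ ~ c₁ sin(πx/2.629) e^{2.204t} (exponential growth at rate −λ₁ ≈ 2.204).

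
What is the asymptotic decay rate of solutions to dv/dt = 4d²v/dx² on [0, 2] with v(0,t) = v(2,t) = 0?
Eigenvalues: λₙ = 4n²π²/2².
First three modes:
  n=1: λ₁ = 4π²/2² ≈ 9.87
  n=2: λ₂ = 16π²/2² ≈ 39.478 (4× faster decay)
  n=3: λ₃ = 36π²/2² ≈ 88.826 (9× faster decay)
As t → ∞, higher modes decay exponentially faster. The n=1 mode dominates: v ~ c₁ sin(πx/2) e^{-λ₁t}.
Decay rate: λ₁ = 4π²/2² ≈ 9.87.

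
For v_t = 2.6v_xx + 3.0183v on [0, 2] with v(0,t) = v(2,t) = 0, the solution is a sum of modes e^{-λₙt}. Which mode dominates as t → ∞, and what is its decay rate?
Eigenvalues: λₙ = 2.6n²π²/2² - 3.0183.
First three modes:
  n=1: λ₁ = 2.6π²/2² - 3.0183 ≈ 3.397
  n=2: λ₂ = 10.4π²/2² - 3.0183 ≈ 22.643
  n=3: λ₃ = 23.4π²/2² - 3.0183 ≈ 54.719
Since 2.6π²/2² ≈ 6.415 > 3.0183, all λₙ > 0.
The n=1 mode decays slowest → dominates as t → ∞.
Asymptotic: v ~ c₁ sin(πx/2) e^{-λ₁t} with decay rate λ₁ ≈ 3.397.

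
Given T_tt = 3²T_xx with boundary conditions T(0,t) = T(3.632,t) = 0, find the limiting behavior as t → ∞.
T oscillates (no decay). Energy is conserved; the solution oscillates indefinitely as standing waves.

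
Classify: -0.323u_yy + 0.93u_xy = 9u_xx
Rewriting in standard form: -9u_xx + 0.93u_xy - 0.323u_yy = 0. Elliptic (discriminant = -10.7631).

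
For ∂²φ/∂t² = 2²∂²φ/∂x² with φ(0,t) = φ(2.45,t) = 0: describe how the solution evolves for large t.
φ oscillates (no decay). Energy is conserved; the solution oscillates indefinitely as standing waves.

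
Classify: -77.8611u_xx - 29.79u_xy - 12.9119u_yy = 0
Elliptic (discriminant = -3133.89484836).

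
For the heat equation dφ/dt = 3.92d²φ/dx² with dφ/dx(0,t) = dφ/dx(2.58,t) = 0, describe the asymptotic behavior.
φ → constant (steady state). Heat is conserved (no flux at boundaries); solution approaches the spatial average.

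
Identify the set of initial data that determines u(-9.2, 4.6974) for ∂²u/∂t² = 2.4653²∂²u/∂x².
Domain of dependence: [-20.78050022, 2.38050022]. Signals travel at speed 2.4653, so data within |x - -9.2| ≤ 2.4653·4.6974 = 11.58050022 can reach the point.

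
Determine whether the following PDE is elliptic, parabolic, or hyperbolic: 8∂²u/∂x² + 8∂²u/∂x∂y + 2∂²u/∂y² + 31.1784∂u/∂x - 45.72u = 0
Coefficients: A = 8, B = 8, C = 2. B² - 4AC = 0, which is zero, so the equation is parabolic.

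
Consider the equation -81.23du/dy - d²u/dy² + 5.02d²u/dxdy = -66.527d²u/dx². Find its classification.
Rewriting in standard form: 66.527d²u/dx² + 5.02d²u/dxdy - d²u/dy² - 81.23du/dy = 0. Hyperbolic. (A = 66.527, B = 5.02, C = -1 gives B² - 4AC = 291.3084.)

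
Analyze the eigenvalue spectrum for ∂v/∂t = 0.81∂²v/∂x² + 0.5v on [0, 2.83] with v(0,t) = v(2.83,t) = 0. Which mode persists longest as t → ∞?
Eigenvalues: λₙ = 0.81n²π²/2.83² - 0.5.
First three modes:
  n=1: λ₁ = 0.81π²/2.83² - 0.5 ≈ 0.498
  n=2: λ₂ = 3.24π²/2.83² - 0.5 ≈ 3.493
  n=3: λ₃ = 7.29π²/2.83² - 0.5 ≈ 8.484
Since 0.81π²/2.83² ≈ 0.998 > 0.5, all λₙ > 0.
The n=1 mode decays slowest → dominates as t → ∞.
Asymptotic: v ~ c₁ sin(πx/2.83) e^{-λ₁t} with decay rate λ₁ ≈ 0.498.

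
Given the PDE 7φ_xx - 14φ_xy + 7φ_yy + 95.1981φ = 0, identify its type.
The second-order coefficients are A = 7, B = -14, C = 7. Since B² - 4AC = 0 = 0, this is a parabolic PDE.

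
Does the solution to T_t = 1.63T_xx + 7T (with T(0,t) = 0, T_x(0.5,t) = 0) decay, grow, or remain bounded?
T → 0. Diffusion dominates reaction (r=7 < κπ²/(4L²)≈16.09); solution decays.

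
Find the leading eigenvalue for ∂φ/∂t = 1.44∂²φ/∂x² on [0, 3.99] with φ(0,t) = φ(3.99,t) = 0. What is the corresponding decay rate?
Eigenvalues: λₙ = 1.44n²π²/3.99².
First three modes:
  n=1: λ₁ = 1.44π²/3.99² ≈ 0.893
  n=2: λ₂ = 5.76π²/3.99² ≈ 3.571 (4× faster decay)
  n=3: λ₃ = 12.96π²/3.99² ≈ 8.035 (9× faster decay)
As t → ∞, higher modes decay exponentially faster. The n=1 mode dominates: φ ~ c₁ sin(πx/3.99) e^{-λ₁t}.
Decay rate: λ₁ = 1.44π²/3.99² ≈ 0.893.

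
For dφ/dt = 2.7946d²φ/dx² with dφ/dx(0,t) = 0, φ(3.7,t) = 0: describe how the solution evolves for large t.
φ → 0. Heat escapes through the Dirichlet boundary.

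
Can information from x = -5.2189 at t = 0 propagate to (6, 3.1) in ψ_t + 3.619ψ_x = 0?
Yes. The characteristic through (6, 3.1) passes through x = -5.2189.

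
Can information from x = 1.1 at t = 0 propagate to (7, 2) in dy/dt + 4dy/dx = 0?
No. Only data at x = -1 affects (7, 2). Advection has one-way propagation along characteristics.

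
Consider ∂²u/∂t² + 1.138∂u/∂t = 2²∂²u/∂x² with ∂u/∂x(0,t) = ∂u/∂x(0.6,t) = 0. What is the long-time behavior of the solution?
As t → ∞, u → constant (steady state). Damping (γ=1.138) dissipates the nonconstant modes; with Neumann BCs the spatial average obeys M''+γM'=0 and tends to a finite limit.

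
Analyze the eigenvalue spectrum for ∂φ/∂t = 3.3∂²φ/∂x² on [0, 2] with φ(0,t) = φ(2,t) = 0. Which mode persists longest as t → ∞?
Eigenvalues: λₙ = 3.3n²π²/2².
First three modes:
  n=1: λ₁ = 3.3π²/2² ≈ 8.142
  n=2: λ₂ = 13.2π²/2² ≈ 32.57 (4× faster decay)
  n=3: λ₃ = 29.7π²/2² ≈ 73.282 (9× faster decay)
As t → ∞, higher modes decay exponentially faster. The n=1 mode dominates: φ ~ c₁ sin(πx/2) e^{-λ₁t}.
Decay rate: λ₁ = 3.3π²/2² ≈ 8.142.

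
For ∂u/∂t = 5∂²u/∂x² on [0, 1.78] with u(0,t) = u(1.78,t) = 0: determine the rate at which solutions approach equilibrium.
Eigenvalues: λₙ = 5n²π²/1.78².
First three modes:
  n=1: λ₁ = 5π²/1.78² ≈ 15.575
  n=2: λ₂ = 20π²/1.78² ≈ 62.3 (4× faster decay)
  n=3: λ₃ = 45π²/1.78² ≈ 140.176 (9× faster decay)
As t → ∞, higher modes decay exponentially faster. The n=1 mode dominates: u ~ c₁ sin(πx/1.78) e^{-λ₁t}.
Decay rate: λ₁ = 5π²/1.78² ≈ 15.575.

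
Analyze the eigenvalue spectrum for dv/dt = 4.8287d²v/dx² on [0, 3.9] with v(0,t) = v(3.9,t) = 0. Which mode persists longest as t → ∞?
Eigenvalues: λₙ = 4.8287n²π²/3.9².
First three modes:
  n=1: λ₁ = 4.8287π²/3.9² ≈ 3.133
  n=2: λ₂ = 19.3148π²/3.9² ≈ 12.533 (4× faster decay)
  n=3: λ₃ = 43.4583π²/3.9² ≈ 28.2 (9× faster decay)
As t → ∞, higher modes decay exponentially faster. The n=1 mode dominates: v ~ c₁ sin(πx/3.9) e^{-λ₁t}.
Decay rate: λ₁ = 4.8287π²/3.9² ≈ 3.133.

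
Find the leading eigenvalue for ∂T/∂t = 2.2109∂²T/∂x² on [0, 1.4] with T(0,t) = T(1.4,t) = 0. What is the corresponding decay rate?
Eigenvalues: λₙ = 2.2109n²π²/1.4².
First three modes:
  n=1: λ₁ = 2.2109π²/1.4² ≈ 11.133
  n=2: λ₂ = 8.8436π²/1.4² ≈ 44.532 (4× faster decay)
  n=3: λ₃ = 19.8981π²/1.4² ≈ 100.197 (9× faster decay)
As t → ∞, higher modes decay exponentially faster. The n=1 mode dominates: T ~ c₁ sin(πx/1.4) e^{-λ₁t}.
Decay rate: λ₁ = 2.2109π²/1.4² ≈ 11.133.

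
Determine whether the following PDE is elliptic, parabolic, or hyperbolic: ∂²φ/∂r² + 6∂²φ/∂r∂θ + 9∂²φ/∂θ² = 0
Coefficients: A = 1, B = 6, C = 9. B² - 4AC = 0, which is zero, so the equation is parabolic.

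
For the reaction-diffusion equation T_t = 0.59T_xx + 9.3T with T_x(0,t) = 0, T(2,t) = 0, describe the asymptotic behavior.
T grows unboundedly. Reaction dominates diffusion (r=9.3 > κπ²/(4L²)≈0.36); solution grows exponentially.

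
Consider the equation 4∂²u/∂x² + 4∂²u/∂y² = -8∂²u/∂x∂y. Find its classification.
Rewriting in standard form: 4∂²u/∂x² + 8∂²u/∂x∂y + 4∂²u/∂y² = 0. Parabolic. (A = 4, B = 8, C = 4 gives B² - 4AC = 0.)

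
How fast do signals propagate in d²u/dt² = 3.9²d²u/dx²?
Speed = 3.9. Information travels along characteristics x = x₀ ± 3.9t.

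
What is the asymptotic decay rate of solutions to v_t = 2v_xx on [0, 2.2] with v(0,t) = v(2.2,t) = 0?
Eigenvalues: λₙ = 2n²π²/2.2².
First three modes:
  n=1: λ₁ = 2π²/2.2² ≈ 4.078
  n=2: λ₂ = 8π²/2.2² ≈ 16.313 (4× faster decay)
  n=3: λ₃ = 18π²/2.2² ≈ 36.705 (9× faster decay)
As t → ∞, higher modes decay exponentially faster. The n=1 mode dominates: v ~ c₁ sin(πx/2.2) e^{-λ₁t}.
Decay rate: λ₁ = 2π²/2.2² ≈ 4.078.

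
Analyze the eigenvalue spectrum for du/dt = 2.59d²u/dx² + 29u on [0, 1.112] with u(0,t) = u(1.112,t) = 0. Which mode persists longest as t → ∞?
Eigenvalues: λₙ = 2.59n²π²/1.112² - 29.
First three modes:
  n=1: λ₁ = 2.59π²/1.112² - 29 ≈ -8.328
  n=2: λ₂ = 10.36π²/1.112² - 29 ≈ 53.689
  n=3: λ₃ = 23.31π²/1.112² - 29 ≈ 157.051
Since 2.59π²/1.112² ≈ 20.672 < 29, λ₁ < 0.
The n=1 mode grows fastest (−λₙ is largest for n=1) → dominates.
Asymptotic: u ~ c₁ sin(πx/1.112) e^{8.328t} (exponential growth at rate −λ₁ ≈ 8.328).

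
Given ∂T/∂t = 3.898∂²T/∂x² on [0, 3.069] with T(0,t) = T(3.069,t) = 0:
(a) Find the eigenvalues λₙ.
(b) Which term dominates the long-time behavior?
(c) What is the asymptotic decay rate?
Eigenvalues: λₙ = 3.898n²π²/3.069².
First three modes:
  n=1: λ₁ = 3.898π²/3.069² ≈ 4.085
  n=2: λ₂ = 15.592π²/3.069² ≈ 16.338 (4× faster decay)
  n=3: λ₃ = 35.082π²/3.069² ≈ 36.761 (9× faster decay)
As t → ∞, higher modes decay exponentially faster. The n=1 mode dominates: T ~ c₁ sin(πx/3.069) e^{-λ₁t}.
Decay rate: λ₁ = 3.898π²/3.069² ≈ 4.085.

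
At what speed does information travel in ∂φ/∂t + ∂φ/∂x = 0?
Speed = 1. Information travels along x - 1t = const (rightward).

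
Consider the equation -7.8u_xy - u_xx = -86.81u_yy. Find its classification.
Rewriting in standard form: -u_xx - 7.8u_xy + 86.81u_yy = 0. Hyperbolic. (A = -1, B = -7.8, C = 86.81 gives B² - 4AC = 408.08.)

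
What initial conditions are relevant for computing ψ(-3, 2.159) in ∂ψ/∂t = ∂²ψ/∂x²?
The entire real line. The heat equation has infinite propagation speed: any initial disturbance instantly affects all points (though exponentially small far away).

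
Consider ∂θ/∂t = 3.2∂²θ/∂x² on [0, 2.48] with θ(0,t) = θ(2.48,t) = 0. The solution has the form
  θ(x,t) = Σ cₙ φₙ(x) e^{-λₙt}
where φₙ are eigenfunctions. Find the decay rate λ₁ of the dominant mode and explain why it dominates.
Eigenvalues: λₙ = 3.2n²π²/2.48².
First three modes:
  n=1: λ₁ = 3.2π²/2.48² ≈ 5.135
  n=2: λ₂ = 12.8π²/2.48² ≈ 20.54 (4× faster decay)
  n=3: λ₃ = 28.8π²/2.48² ≈ 46.216 (9× faster decay)
As t → ∞, higher modes decay exponentially faster. The n=1 mode dominates: θ ~ c₁ sin(πx/2.48) e^{-λ₁t}.
Decay rate: λ₁ = 3.2π²/2.48² ≈ 5.135.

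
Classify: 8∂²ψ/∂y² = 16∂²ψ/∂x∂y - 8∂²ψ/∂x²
Rewriting in standard form: 8∂²ψ/∂x² - 16∂²ψ/∂x∂y + 8∂²ψ/∂y² = 0. Parabolic (discriminant = 0).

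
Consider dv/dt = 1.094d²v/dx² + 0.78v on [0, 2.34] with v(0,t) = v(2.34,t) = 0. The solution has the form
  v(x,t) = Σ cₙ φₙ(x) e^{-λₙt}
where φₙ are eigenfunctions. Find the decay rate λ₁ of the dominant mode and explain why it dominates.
Eigenvalues: λₙ = 1.094n²π²/2.34² - 0.78.
First three modes:
  n=1: λ₁ = 1.094π²/2.34² - 0.78 ≈ 1.192
  n=2: λ₂ = 4.376π²/2.34² - 0.78 ≈ 7.108
  n=3: λ₃ = 9.846π²/2.34² - 0.78 ≈ 16.967
Since 1.094π²/2.34² ≈ 1.972 > 0.78, all λₙ > 0.
The n=1 mode decays slowest → dominates as t → ∞.
Asymptotic: v ~ c₁ sin(πx/2.34) e^{-λ₁t} with decay rate λ₁ ≈ 1.192.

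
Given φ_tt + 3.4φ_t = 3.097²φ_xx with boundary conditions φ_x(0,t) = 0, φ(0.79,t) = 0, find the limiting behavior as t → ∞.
φ → 0. Damping (γ=3.4) dissipates energy; oscillations decay exponentially.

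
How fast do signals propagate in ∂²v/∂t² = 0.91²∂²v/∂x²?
Speed = 0.91. Information travels along characteristics x = x₀ ± 0.91t.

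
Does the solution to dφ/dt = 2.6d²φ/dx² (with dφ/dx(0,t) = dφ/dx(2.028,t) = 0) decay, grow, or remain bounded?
φ → constant (steady state). Heat is conserved (no flux at boundaries); solution approaches the spatial average.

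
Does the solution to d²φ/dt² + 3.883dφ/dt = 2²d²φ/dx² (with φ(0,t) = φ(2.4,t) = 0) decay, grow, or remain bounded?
φ → 0. Damping (γ=3.883) dissipates energy; oscillations decay exponentially.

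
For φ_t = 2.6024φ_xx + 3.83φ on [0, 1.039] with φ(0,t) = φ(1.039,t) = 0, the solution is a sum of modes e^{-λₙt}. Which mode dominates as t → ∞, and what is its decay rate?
Eigenvalues: λₙ = 2.6024n²π²/1.039² - 3.83.
First three modes:
  n=1: λ₁ = 2.6024π²/1.039² - 3.83 ≈ 19.963
  n=2: λ₂ = 10.4096π²/1.039² - 3.83 ≈ 91.341
  n=3: λ₃ = 23.4216π²/1.039² - 3.83 ≈ 210.304
Since 2.6024π²/1.039² ≈ 23.793 > 3.83, all λₙ > 0.
The n=1 mode decays slowest → dominates as t → ∞.
Asymptotic: φ ~ c₁ sin(πx/1.039) e^{-λ₁t} with decay rate λ₁ ≈ 19.963.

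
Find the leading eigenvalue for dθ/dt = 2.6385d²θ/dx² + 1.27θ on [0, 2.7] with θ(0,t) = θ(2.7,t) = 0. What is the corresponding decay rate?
Eigenvalues: λₙ = 2.6385n²π²/2.7² - 1.27.
First three modes:
  n=1: λ₁ = 2.6385π²/2.7² - 1.27 ≈ 2.302
  n=2: λ₂ = 10.554π²/2.7² - 1.27 ≈ 13.019
  n=3: λ₃ = 23.7465π²/2.7² - 1.27 ≈ 30.879
Since 2.6385π²/2.7² ≈ 3.572 > 1.27, all λₙ > 0.
The n=1 mode decays slowest → dominates as t → ∞.
Asymptotic: θ ~ c₁ sin(πx/2.7) e^{-λ₁t} with decay rate λ₁ ≈ 2.302.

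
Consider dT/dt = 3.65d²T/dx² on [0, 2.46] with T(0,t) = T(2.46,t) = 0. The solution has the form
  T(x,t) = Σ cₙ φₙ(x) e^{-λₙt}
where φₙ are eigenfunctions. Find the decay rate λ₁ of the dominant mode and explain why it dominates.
Eigenvalues: λₙ = 3.65n²π²/2.46².
First three modes:
  n=1: λ₁ = 3.65π²/2.46² ≈ 5.953
  n=2: λ₂ = 14.6π²/2.46² ≈ 23.811 (4× faster decay)
  n=3: λ₃ = 32.85π²/2.46² ≈ 53.575 (9× faster decay)
As t → ∞, higher modes decay exponentially faster. The n=1 mode dominates: T ~ c₁ sin(πx/2.46) e^{-λ₁t}.
Decay rate: λ₁ = 3.65π²/2.46² ≈ 5.953.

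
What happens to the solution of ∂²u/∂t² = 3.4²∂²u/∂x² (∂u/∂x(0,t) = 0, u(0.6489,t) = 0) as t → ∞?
u oscillates (no decay). Energy is conserved; the solution oscillates indefinitely as standing waves.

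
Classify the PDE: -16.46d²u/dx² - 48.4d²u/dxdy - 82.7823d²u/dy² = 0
A = -16.46, B = -48.4, C = -82.7823. Discriminant B² - 4AC = -3107.826632. Since -3107.826632 < 0, elliptic.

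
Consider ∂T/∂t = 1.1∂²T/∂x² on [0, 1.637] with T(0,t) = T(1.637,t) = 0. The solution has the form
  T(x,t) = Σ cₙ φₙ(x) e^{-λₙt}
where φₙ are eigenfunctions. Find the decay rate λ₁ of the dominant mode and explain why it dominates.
Eigenvalues: λₙ = 1.1n²π²/1.637².
First three modes:
  n=1: λ₁ = 1.1π²/1.637² ≈ 4.051
  n=2: λ₂ = 4.4π²/1.637² ≈ 16.205 (4× faster decay)
  n=3: λ₃ = 9.9π²/1.637² ≈ 36.462 (9× faster decay)
As t → ∞, higher modes decay exponentially faster. The n=1 mode dominates: T ~ c₁ sin(πx/1.637) e^{-λ₁t}.
Decay rate: λ₁ = 1.1π²/1.637² ≈ 4.051.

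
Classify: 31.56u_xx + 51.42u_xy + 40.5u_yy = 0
Elliptic (discriminant = -2468.7036).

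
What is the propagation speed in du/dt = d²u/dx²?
Infinite. The heat equation is parabolic, not hyperbolic, so disturbances propagate instantly.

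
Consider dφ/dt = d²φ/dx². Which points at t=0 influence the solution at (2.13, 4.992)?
The entire real line. The heat equation has infinite propagation speed: any initial disturbance instantly affects all points (though exponentially small far away).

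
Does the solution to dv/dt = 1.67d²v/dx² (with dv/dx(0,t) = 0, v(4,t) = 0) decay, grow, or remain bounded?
v → 0. Heat escapes through the Dirichlet boundary.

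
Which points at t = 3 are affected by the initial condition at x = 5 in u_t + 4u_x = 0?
At x = 17. The characteristic carries data from (5, 0) to (17, 3).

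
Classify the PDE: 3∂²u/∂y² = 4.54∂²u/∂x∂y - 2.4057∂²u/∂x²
Rewriting in standard form: 2.4057∂²u/∂x² - 4.54∂²u/∂x∂y + 3∂²u/∂y² = 0. A = 2.4057, B = -4.54, C = 3. Discriminant B² - 4AC = -8.2568. Since -8.2568 < 0, elliptic.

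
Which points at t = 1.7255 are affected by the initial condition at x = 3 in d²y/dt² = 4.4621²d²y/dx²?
Domain of influence: [-4.69935355, 10.69935355]. Data at x = 3 spreads outward at speed 4.4621.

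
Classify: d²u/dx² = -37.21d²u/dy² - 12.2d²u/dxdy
Rewriting in standard form: d²u/dx² + 12.2d²u/dxdy + 37.21d²u/dy² = 0. Parabolic (discriminant = 0).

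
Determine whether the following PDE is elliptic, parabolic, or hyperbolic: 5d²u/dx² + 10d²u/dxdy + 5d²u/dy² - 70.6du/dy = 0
Coefficients: A = 5, B = 10, C = 5. B² - 4AC = 0, which is zero, so the equation is parabolic.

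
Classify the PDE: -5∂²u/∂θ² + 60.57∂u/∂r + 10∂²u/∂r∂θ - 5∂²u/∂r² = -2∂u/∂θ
Rewriting in standard form: -5∂²u/∂r² + 10∂²u/∂r∂θ - 5∂²u/∂θ² + 60.57∂u/∂r + 2∂u/∂θ = 0. A = -5, B = 10, C = -5. Discriminant B² - 4AC = 0. Since 0 = 0, parabolic.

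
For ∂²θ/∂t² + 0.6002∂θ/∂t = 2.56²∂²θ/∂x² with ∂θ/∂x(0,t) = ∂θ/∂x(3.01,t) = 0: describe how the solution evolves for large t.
θ → constant (steady state). Damping (γ=0.6002) dissipates the nonconstant modes; with Neumann BCs the spatial average obeys M''+γM'=0 and tends to a finite limit.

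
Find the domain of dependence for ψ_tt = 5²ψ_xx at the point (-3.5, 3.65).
Domain of dependence: [-21.75, 14.75]. Signals travel at speed 5, so data within |x - -3.5| ≤ 5·3.65 = 18.25 can reach the point.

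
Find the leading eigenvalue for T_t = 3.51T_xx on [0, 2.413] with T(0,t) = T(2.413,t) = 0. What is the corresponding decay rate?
Eigenvalues: λₙ = 3.51n²π²/2.413².
First three modes:
  n=1: λ₁ = 3.51π²/2.413² ≈ 5.95
  n=2: λ₂ = 14.04π²/2.413² ≈ 23.799 (4× faster decay)
  n=3: λ₃ = 31.59π²/2.413² ≈ 53.547 (9× faster decay)
As t → ∞, higher modes decay exponentially faster. The n=1 mode dominates: T ~ c₁ sin(πx/2.413) e^{-λ₁t}.
Decay rate: λ₁ = 3.51π²/2.413² ≈ 5.95.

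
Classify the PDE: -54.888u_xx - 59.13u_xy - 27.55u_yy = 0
A = -54.888, B = -59.13, C = -27.55. Discriminant B² - 4AC = -2552.3007. Since -2552.3007 < 0, elliptic.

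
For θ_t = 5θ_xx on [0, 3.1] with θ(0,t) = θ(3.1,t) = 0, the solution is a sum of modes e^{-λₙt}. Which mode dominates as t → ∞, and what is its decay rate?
Eigenvalues: λₙ = 5n²π²/3.1².
First three modes:
  n=1: λ₁ = 5π²/3.1² ≈ 5.135
  n=2: λ₂ = 20π²/3.1² ≈ 20.54 (4× faster decay)
  n=3: λ₃ = 45π²/3.1² ≈ 46.216 (9× faster decay)
As t → ∞, higher modes decay exponentially faster. The n=1 mode dominates: θ ~ c₁ sin(πx/3.1) e^{-λ₁t}.
Decay rate: λ₁ = 5π²/3.1² ≈ 5.135.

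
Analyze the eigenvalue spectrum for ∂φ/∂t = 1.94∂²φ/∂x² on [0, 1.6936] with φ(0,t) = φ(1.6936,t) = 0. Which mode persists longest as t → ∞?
Eigenvalues: λₙ = 1.94n²π²/1.6936².
First three modes:
  n=1: λ₁ = 1.94π²/1.6936² ≈ 6.675
  n=2: λ₂ = 7.76π²/1.6936² ≈ 26.702 (4× faster decay)
  n=3: λ₃ = 17.46π²/1.6936² ≈ 60.079 (9× faster decay)
As t → ∞, higher modes decay exponentially faster. The n=1 mode dominates: φ ~ c₁ sin(πx/1.6936) e^{-λ₁t}.
Decay rate: λ₁ = 1.94π²/1.6936² ≈ 6.675.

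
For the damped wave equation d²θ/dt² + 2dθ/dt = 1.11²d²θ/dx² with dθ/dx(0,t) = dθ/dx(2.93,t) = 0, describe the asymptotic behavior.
θ → constant (steady state). Damping (γ=2) dissipates the nonconstant modes; with Neumann BCs the spatial average obeys M''+γM'=0 and tends to a finite limit.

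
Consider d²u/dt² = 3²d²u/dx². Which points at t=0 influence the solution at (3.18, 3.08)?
Domain of dependence: [-6.06, 12.42]. Signals travel at speed 3, so data within |x - 3.18| ≤ 3·3.08 = 9.24 can reach the point.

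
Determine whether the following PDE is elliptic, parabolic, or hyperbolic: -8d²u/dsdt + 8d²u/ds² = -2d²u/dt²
Rewriting in standard form: 8d²u/ds² - 8d²u/dsdt + 2d²u/dt² = 0. Coefficients: A = 8, B = -8, C = 2. B² - 4AC = 0, which is zero, so the equation is parabolic.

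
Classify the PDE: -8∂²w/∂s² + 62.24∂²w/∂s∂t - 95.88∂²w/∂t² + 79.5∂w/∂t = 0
A = -8, B = 62.24, C = -95.88. Discriminant B² - 4AC = 805.6576. Since 805.6576 > 0, hyperbolic.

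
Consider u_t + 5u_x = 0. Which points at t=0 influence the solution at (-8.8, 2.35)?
A single point: x = -20.55. The characteristic through (-8.8, 2.35) is x - 5t = const, so x = -8.8 - 5·2.35 = -20.55.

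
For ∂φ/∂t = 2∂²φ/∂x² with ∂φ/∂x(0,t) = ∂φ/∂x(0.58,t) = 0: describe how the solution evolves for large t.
φ → constant (steady state). Heat is conserved (no flux at boundaries); solution approaches the spatial average.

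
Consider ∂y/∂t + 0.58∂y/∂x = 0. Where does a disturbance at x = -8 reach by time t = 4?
At x = -5.68. The characteristic carries data from (-8, 0) to (-5.68, 4).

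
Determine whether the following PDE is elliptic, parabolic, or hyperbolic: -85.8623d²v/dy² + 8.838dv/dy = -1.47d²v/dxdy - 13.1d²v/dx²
Rewriting in standard form: 13.1d²v/dx² + 1.47d²v/dxdy - 85.8623d²v/dy² + 8.838dv/dy = 0. Coefficients: A = 13.1, B = 1.47, C = -85.8623. B² - 4AC = 4501.34542, which is positive, so the equation is hyperbolic.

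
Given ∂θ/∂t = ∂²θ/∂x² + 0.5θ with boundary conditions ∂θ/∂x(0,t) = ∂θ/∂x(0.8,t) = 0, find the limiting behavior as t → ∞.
θ grows unboundedly. With Neumann BCs the constant mode has diffusion eigenvalue 0, so any r > 0 makes it grow like e^(0.5t); solution grows exponentially.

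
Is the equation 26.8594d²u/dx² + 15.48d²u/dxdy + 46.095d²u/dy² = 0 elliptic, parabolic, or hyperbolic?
Computing B² - 4AC with A = 26.8594, B = 15.48, C = 46.095: discriminant = -4712.705772 (negative). Answer: elliptic.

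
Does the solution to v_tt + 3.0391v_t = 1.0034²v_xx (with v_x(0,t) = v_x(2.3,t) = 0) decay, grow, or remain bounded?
v → constant (steady state). Damping (γ=3.0391) dissipates the nonconstant modes; with Neumann BCs the spatial average obeys M''+γM'=0 and tends to a finite limit.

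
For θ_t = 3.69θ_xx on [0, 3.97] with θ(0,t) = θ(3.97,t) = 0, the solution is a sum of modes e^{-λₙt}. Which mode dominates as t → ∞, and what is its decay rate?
Eigenvalues: λₙ = 3.69n²π²/3.97².
First three modes:
  n=1: λ₁ = 3.69π²/3.97² ≈ 2.311
  n=2: λ₂ = 14.76π²/3.97² ≈ 9.243 (4× faster decay)
  n=3: λ₃ = 33.21π²/3.97² ≈ 20.796 (9× faster decay)
As t → ∞, higher modes decay exponentially faster. The n=1 mode dominates: θ ~ c₁ sin(πx/3.97) e^{-λ₁t}.
Decay rate: λ₁ = 3.69π²/3.97² ≈ 2.311.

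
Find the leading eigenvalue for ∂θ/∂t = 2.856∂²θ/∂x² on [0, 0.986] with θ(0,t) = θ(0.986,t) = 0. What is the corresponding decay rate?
Eigenvalues: λₙ = 2.856n²π²/0.986².
First three modes:
  n=1: λ₁ = 2.856π²/0.986² ≈ 28.994
  n=2: λ₂ = 11.424π²/0.986² ≈ 115.975 (4× faster decay)
  n=3: λ₃ = 25.704π²/0.986² ≈ 260.944 (9× faster decay)
As t → ∞, higher modes decay exponentially faster. The n=1 mode dominates: θ ~ c₁ sin(πx/0.986) e^{-λ₁t}.
Decay rate: λ₁ = 2.856π²/0.986² ≈ 28.994.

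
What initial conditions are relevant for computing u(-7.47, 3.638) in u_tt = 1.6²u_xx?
Domain of dependence: [-13.2908, -1.6492]. Signals travel at speed 1.6, so data within |x - -7.47| ≤ 1.6·3.638 = 5.8208 can reach the point.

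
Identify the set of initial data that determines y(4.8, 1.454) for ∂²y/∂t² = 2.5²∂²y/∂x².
Domain of dependence: [1.165, 8.435]. Signals travel at speed 2.5, so data within |x - 4.8| ≤ 2.5·1.454 = 3.635 can reach the point.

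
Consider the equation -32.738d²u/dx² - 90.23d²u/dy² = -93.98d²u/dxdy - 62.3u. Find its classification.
Rewriting in standard form: -32.738d²u/dx² + 93.98d²u/dxdy - 90.23d²u/dy² + 62.3u = 0. Elliptic. (A = -32.738, B = 93.98, C = -90.23 gives B² - 4AC = -2983.55856.)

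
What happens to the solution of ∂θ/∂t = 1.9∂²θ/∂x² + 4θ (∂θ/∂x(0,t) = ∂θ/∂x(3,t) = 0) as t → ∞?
θ grows unboundedly. With Neumann BCs the constant mode has diffusion eigenvalue 0, so any r > 0 makes it grow like e^(4t); solution grows exponentially.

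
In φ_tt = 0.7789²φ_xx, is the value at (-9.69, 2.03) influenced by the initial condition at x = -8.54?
Yes. The domain of dependence is [-11.271167, -8.108833], and -8.54 ∈ [-11.271167, -8.108833].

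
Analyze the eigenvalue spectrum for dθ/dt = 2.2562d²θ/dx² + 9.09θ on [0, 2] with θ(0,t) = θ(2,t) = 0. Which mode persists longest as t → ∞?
Eigenvalues: λₙ = 2.2562n²π²/2² - 9.09.
First three modes:
  n=1: λ₁ = 2.2562π²/2² - 9.09 ≈ -3.523
  n=2: λ₂ = 9.0248π²/2² - 9.09 ≈ 13.178
  n=3: λ₃ = 20.3058π²/2² - 9.09 ≈ 41.013
Since 2.2562π²/2² ≈ 5.567 < 9.09, λ₁ < 0.
The n=1 mode grows fastest (−λₙ is largest for n=1) → dominates.
Asymptotic: θ ~ c₁ sin(πx/2) e^{3.523t} (exponential growth at rate −λ₁ ≈ 3.523).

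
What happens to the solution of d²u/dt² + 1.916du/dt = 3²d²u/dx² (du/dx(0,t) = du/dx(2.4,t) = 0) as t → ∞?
u → constant (steady state). Damping (γ=1.916) dissipates the nonconstant modes; with Neumann BCs the spatial average obeys M''+γM'=0 and tends to a finite limit.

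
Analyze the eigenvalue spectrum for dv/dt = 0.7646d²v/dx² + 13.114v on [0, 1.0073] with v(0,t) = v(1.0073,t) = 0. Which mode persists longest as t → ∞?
Eigenvalues: λₙ = 0.7646n²π²/1.0073² - 13.114.
First three modes:
  n=1: λ₁ = 0.7646π²/1.0073² - 13.114 ≈ -5.677
  n=2: λ₂ = 3.0584π²/1.0073² - 13.114 ≈ 16.635
  n=3: λ₃ = 6.8814π²/1.0073² - 13.114 ≈ 53.822
Since 0.7646π²/1.0073² ≈ 7.437 < 13.114, λ₁ < 0.
The n=1 mode grows fastest (−λₙ is largest for n=1) → dominates.
Asymptotic: v ~ c₁ sin(πx/1.0073) e^{5.677t} (exponential growth at rate −λ₁ ≈ 5.677).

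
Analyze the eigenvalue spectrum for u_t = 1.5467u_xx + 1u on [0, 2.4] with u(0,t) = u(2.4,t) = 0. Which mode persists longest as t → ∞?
Eigenvalues: λₙ = 1.5467n²π²/2.4² - 1.
First three modes:
  n=1: λ₁ = 1.5467π²/2.4² - 1 ≈ 1.65
  n=2: λ₂ = 6.1868π²/2.4² - 1 ≈ 9.601
  n=3: λ₃ = 13.9203π²/2.4² - 1 ≈ 22.852
Since 1.5467π²/2.4² ≈ 2.65 > 1, all λₙ > 0.
The n=1 mode decays slowest → dominates as t → ∞.
Asymptotic: u ~ c₁ sin(πx/2.4) e^{-λ₁t} with decay rate λ₁ ≈ 1.65.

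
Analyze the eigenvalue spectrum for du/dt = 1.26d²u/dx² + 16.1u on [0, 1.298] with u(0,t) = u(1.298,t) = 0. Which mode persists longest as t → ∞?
Eigenvalues: λₙ = 1.26n²π²/1.298² - 16.1.
First three modes:
  n=1: λ₁ = 1.26π²/1.298² - 16.1 ≈ -8.719
  n=2: λ₂ = 5.04π²/1.298² - 16.1 ≈ 13.424
  n=3: λ₃ = 11.34π²/1.298² - 16.1 ≈ 50.33
Since 1.26π²/1.298² ≈ 7.381 < 16.1, λ₁ < 0.
The n=1 mode grows fastest (−λₙ is largest for n=1) → dominates.
Asymptotic: u ~ c₁ sin(πx/1.298) e^{8.719t} (exponential growth at rate −λ₁ ≈ 8.719).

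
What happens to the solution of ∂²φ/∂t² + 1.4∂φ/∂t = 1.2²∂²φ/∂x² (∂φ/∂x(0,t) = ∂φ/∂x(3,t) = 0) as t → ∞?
φ → constant (steady state). Damping (γ=1.4) dissipates the nonconstant modes; with Neumann BCs the spatial average obeys M''+γM'=0 and tends to a finite limit.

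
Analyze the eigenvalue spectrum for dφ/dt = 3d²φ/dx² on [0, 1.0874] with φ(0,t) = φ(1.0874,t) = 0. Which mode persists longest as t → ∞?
Eigenvalues: λₙ = 3n²π²/1.0874².
First three modes:
  n=1: λ₁ = 3π²/1.0874² ≈ 25.04
  n=2: λ₂ = 12π²/1.0874² ≈ 100.162 (4× faster decay)
  n=3: λ₃ = 27π²/1.0874² ≈ 225.364 (9× faster decay)
As t → ∞, higher modes decay exponentially faster. The n=1 mode dominates: φ ~ c₁ sin(πx/1.0874) e^{-λ₁t}.
Decay rate: λ₁ = 3π²/1.0874² ≈ 25.04.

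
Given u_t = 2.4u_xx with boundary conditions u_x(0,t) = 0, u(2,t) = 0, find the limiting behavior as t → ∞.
u → 0. Heat escapes through the Dirichlet boundary.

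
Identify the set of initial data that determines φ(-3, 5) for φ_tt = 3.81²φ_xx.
Domain of dependence: [-22.05, 16.05]. Signals travel at speed 3.81, so data within |x - -3| ≤ 3.81·5 = 19.05 can reach the point.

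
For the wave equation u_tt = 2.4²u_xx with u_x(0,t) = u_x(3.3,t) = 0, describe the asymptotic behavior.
u oscillates about a mean that drifts linearly in t (generically unbounded; no decay). There is no damping, so the nonconstant modes persist as standing waves (energy conserved, no decay). But with Neumann conditions at both ends the constant mode has eigenvalue 0: the spatial mean M(t) of u satisfies M'' = 0, so M(t) = M(0) + M'(0)·t. Unless the initial velocity has zero mean (∫u_t(x,0)dx = 0), the solution grows linearly in t (unbounded, though not exponentially); if it does have zero mean, the solution stays bounded and simply oscillates.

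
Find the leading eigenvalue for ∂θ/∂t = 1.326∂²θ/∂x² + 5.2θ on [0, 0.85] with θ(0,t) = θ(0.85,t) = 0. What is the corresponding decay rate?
Eigenvalues: λₙ = 1.326n²π²/0.85² - 5.2.
First three modes:
  n=1: λ₁ = 1.326π²/0.85² - 5.2 ≈ 12.914
  n=2: λ₂ = 5.304π²/0.85² - 5.2 ≈ 67.255
  n=3: λ₃ = 11.934π²/0.85² - 5.2 ≈ 157.823
Since 1.326π²/0.85² ≈ 18.114 > 5.2, all λₙ > 0.
The n=1 mode decays slowest → dominates as t → ∞.
Asymptotic: θ ~ c₁ sin(πx/0.85) e^{-λ₁t} with decay rate λ₁ ≈ 12.914.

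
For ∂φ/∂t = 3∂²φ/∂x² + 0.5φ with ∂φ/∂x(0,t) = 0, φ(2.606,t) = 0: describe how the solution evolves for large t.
φ → 0. Diffusion dominates reaction (r=0.5 < κπ²/(4L²)≈1.09); solution decays.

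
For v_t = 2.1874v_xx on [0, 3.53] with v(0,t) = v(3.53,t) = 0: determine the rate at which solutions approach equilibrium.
Eigenvalues: λₙ = 2.1874n²π²/3.53².
First three modes:
  n=1: λ₁ = 2.1874π²/3.53² ≈ 1.733
  n=2: λ₂ = 8.7496π²/3.53² ≈ 6.93 (4× faster decay)
  n=3: λ₃ = 19.6866π²/3.53² ≈ 15.593 (9× faster decay)
As t → ∞, higher modes decay exponentially faster. The n=1 mode dominates: v ~ c₁ sin(πx/3.53) e^{-λ₁t}.
Decay rate: λ₁ = 2.1874π²/3.53² ≈ 1.733.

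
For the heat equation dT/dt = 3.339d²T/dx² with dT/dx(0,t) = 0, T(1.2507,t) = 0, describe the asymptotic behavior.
T → 0. Heat escapes through the Dirichlet boundary.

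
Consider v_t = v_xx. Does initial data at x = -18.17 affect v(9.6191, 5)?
Yes, for any finite x. The heat equation has infinite propagation speed, so all initial data affects all points at any t > 0.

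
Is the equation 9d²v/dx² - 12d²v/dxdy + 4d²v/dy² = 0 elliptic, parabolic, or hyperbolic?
Computing B² - 4AC with A = 9, B = -12, C = 4: discriminant = 0 (zero). Answer: parabolic.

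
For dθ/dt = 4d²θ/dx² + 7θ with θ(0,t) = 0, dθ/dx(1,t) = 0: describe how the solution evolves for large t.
θ → 0. Diffusion dominates reaction (r=7 < κπ²/(4L²)≈9.87); solution decays.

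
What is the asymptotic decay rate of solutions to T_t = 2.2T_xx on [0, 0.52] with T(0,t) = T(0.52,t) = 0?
Eigenvalues: λₙ = 2.2n²π²/0.52².
First three modes:
  n=1: λ₁ = 2.2π²/0.52² ≈ 80.3
  n=2: λ₂ = 8.8π²/0.52² ≈ 321.2 (4× faster decay)
  n=3: λ₃ = 19.8π²/0.52² ≈ 722.7 (9× faster decay)
As t → ∞, higher modes decay exponentially faster. The n=1 mode dominates: T ~ c₁ sin(πx/0.52) e^{-λ₁t}.
Decay rate: λ₁ = 2.2π²/0.52² ≈ 80.3.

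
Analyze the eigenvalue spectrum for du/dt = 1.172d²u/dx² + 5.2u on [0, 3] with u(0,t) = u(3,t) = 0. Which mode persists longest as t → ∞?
Eigenvalues: λₙ = 1.172n²π²/3² - 5.2.
First three modes:
  n=1: λ₁ = 1.172π²/3² - 5.2 ≈ -3.915
  n=2: λ₂ = 4.688π²/3² - 5.2 ≈ -0.059
  n=3: λ₃ = 10.548π²/3² - 5.2 ≈ 6.367
Since 1.172π²/3² ≈ 1.285 < 5.2, λ₁ < 0.
The n=1 mode grows fastest (−λₙ is largest for n=1) → dominates.
Asymptotic: u ~ c₁ sin(πx/3) e^{3.915t} (exponential growth at rate −λ₁ ≈ 3.915).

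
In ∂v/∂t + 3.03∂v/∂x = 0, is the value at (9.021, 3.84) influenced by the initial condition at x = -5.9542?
No. Only data at x = -2.6142 affects (9.021, 3.84). Advection has one-way propagation along characteristics.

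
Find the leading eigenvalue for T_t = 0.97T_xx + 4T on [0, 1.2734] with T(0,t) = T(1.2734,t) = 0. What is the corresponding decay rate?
Eigenvalues: λₙ = 0.97n²π²/1.2734² - 4.
First three modes:
  n=1: λ₁ = 0.97π²/1.2734² - 4 ≈ 1.904
  n=2: λ₂ = 3.88π²/1.2734² - 4 ≈ 19.616
  n=3: λ₃ = 8.73π²/1.2734² - 4 ≈ 49.135
Since 0.97π²/1.2734² ≈ 5.904 > 4, all λₙ > 0.
The n=1 mode decays slowest → dominates as t → ∞.
Asymptotic: T ~ c₁ sin(πx/1.2734) e^{-λ₁t} with decay rate λ₁ ≈ 1.904.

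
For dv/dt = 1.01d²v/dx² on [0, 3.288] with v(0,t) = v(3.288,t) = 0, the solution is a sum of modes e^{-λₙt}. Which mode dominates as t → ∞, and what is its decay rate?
Eigenvalues: λₙ = 1.01n²π²/3.288².
First three modes:
  n=1: λ₁ = 1.01π²/3.288² ≈ 0.922
  n=2: λ₂ = 4.04π²/3.288² ≈ 3.688 (4× faster decay)
  n=3: λ₃ = 9.09π²/3.288² ≈ 8.299 (9× faster decay)
As t → ∞, higher modes decay exponentially faster. The n=1 mode dominates: v ~ c₁ sin(πx/3.288) e^{-λ₁t}.
Decay rate: λ₁ = 1.01π²/3.288² ≈ 0.922.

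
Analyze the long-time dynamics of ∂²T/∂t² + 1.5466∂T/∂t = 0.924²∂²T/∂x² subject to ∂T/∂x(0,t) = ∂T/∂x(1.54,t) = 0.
Long-time behavior: T → constant (steady state). Damping (γ=1.5466) dissipates the nonconstant modes; with Neumann BCs the spatial average obeys M''+γM'=0 and tends to a finite limit.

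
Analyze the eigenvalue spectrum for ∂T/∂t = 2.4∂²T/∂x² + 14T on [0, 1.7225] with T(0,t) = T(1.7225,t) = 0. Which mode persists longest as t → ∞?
Eigenvalues: λₙ = 2.4n²π²/1.7225² - 14.
First three modes:
  n=1: λ₁ = 2.4π²/1.7225² - 14 ≈ -6.017
  n=2: λ₂ = 9.6π²/1.7225² - 14 ≈ 17.934
  n=3: λ₃ = 21.6π²/1.7225² - 14 ≈ 57.851
Since 2.4π²/1.7225² ≈ 7.983 < 14, λ₁ < 0.
The n=1 mode grows fastest (−λₙ is largest for n=1) → dominates.
Asymptotic: T ~ c₁ sin(πx/1.7225) e^{6.017t} (exponential growth at rate −λ₁ ≈ 6.017).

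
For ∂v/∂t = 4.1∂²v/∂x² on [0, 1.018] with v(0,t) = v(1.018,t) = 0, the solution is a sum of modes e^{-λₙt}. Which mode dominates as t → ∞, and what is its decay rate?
Eigenvalues: λₙ = 4.1n²π²/1.018².
First three modes:
  n=1: λ₁ = 4.1π²/1.018² ≈ 39.047
  n=2: λ₂ = 16.4π²/1.018² ≈ 156.188 (4× faster decay)
  n=3: λ₃ = 36.9π²/1.018² ≈ 351.423 (9× faster decay)
As t → ∞, higher modes decay exponentially faster. The n=1 mode dominates: v ~ c₁ sin(πx/1.018) e^{-λ₁t}.
Decay rate: λ₁ = 4.1π²/1.018² ≈ 39.047.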